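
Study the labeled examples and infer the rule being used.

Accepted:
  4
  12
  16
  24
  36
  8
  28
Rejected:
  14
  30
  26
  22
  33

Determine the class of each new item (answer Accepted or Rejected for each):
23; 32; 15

Rejected, Accepted, Rejected

The distinguishing property — multiple of 4 — holds for all the 'Accepted' cases and none of the 'Rejected' cases.
23 → 23 = 4·5 + 3 → Rejected.
32 → 32 = 4·8 → Accepted.
15 → 15 = 4·3 + 3 → Rejected.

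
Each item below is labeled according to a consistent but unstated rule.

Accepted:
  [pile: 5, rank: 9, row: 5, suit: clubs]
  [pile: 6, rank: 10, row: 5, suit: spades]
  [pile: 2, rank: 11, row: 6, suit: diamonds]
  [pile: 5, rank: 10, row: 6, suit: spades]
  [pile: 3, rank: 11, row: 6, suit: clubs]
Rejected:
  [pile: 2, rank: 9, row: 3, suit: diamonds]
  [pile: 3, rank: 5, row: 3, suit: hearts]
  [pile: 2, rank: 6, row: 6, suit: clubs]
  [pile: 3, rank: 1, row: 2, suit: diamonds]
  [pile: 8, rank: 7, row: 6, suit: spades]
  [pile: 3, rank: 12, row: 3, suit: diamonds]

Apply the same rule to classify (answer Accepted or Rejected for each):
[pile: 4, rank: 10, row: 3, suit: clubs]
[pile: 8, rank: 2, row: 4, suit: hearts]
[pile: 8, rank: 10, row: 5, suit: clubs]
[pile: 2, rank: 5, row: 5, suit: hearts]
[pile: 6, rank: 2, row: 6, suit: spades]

The common property of the 'Accepted' items is: rank ≥ 9 AND row ≥ 5. No 'Rejected' item has it.
[pile: 4, rank: 10, row: 3, suit: clubs]: rank = 10, row = 3, doesn't match → Rejected.
[pile: 8, rank: 2, row: 4, suit: hearts]: rank = 2, row = 4, doesn't match → Rejected.
[pile: 8, rank: 10, row: 5, suit: clubs]: rank = 10, row = 5, satisfies this → Accepted.
[pile: 2, rank: 5, row: 5, suit: hearts]: rank = 5, row = 5, doesn't match → Rejected.
[pile: 6, rank: 2, row: 6, suit: spades]: rank = 2, row = 6, doesn't match → Rejected.

Rejected, Rejected, Accepted, Rejected, Rejected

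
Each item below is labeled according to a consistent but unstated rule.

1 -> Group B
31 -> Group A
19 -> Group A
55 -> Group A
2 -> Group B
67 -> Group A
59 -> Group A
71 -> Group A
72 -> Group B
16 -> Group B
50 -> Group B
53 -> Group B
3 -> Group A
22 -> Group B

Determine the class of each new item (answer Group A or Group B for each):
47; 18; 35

Group A, Group B, Group A

All 'Group A' examples share one property — ≡ 3 (mod 4) — and every 'Group B' example lacks it.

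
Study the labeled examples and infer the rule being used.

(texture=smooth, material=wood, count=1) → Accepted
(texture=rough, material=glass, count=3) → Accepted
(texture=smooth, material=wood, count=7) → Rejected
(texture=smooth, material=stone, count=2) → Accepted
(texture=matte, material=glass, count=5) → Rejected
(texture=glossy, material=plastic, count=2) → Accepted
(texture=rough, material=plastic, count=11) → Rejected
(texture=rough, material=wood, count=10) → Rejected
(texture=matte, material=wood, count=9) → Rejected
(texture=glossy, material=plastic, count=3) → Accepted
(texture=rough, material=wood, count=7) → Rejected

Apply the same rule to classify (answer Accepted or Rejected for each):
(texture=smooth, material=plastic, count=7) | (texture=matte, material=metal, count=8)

Rejected, Rejected

Rule: count ≤ 3. This holds for each 'Accepted' example and fails for each 'Rejected' one.
(texture=smooth, material=plastic, count=7): count = 7 — does not fit, so Rejected.
(texture=matte, material=metal, count=8): count = 8 — does not fit, so Rejected.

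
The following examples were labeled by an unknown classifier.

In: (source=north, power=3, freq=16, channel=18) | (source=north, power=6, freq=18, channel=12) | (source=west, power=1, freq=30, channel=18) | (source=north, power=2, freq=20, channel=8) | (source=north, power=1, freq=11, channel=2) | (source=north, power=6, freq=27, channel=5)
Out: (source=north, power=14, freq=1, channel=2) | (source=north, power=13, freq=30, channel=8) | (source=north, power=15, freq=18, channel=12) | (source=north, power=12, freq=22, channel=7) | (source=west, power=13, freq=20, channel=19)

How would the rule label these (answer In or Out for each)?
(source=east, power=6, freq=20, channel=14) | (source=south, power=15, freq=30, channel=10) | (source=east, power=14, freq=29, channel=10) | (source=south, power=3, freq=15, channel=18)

In, Out, Out, In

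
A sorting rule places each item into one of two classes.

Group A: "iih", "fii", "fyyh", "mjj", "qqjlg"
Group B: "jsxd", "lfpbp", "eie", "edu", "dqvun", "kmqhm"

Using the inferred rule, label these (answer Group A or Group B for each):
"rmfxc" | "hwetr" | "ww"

Checking candidate rules against both groups, what survives is: has a double letter.
"rmfxc" — no doubled letter, hence Group B.
"hwetr" — no doubled letter, hence Group B.
"ww" — 'ww' doubled, hence Group A.

Group B, Group B, Group A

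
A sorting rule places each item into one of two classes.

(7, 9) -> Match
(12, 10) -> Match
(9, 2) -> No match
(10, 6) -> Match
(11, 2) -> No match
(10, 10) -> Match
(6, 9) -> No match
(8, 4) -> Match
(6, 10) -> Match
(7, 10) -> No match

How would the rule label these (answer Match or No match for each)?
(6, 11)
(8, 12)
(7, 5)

No match, Match, Match

All 'Match' examples share one property — sum is even — and every 'No match' example lacks it.
(6, 11): 6+11 = 17 — fails this test, so No match.
(8, 12): 8+12 = 20 — checks out, so Match.
(7, 5): 7+5 = 12 — checks out, so Match.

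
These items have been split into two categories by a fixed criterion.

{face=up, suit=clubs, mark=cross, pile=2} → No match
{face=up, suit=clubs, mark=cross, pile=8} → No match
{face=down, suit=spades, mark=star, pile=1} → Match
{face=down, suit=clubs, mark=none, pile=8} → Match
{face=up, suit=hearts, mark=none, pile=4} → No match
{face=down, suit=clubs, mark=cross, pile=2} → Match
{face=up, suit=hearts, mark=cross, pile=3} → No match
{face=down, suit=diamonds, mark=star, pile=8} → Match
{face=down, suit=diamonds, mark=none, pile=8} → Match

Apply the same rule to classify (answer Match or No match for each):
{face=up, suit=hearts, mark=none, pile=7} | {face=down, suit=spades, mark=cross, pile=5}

No match, Match

The common property of the 'Match' items is: face is down. No 'No match' item has it.
{face=up, suit=hearts, mark=none, pile=7}: face is up — fails the rule, so No match.
{face=down, suit=spades, mark=cross, pile=5}: face is down — satisfies this, so Match.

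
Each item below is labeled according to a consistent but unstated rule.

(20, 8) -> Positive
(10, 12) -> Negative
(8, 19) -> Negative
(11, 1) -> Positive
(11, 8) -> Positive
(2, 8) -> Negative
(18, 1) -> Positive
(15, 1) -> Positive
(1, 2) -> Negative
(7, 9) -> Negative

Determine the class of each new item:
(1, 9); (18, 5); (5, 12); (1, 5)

Negative, Positive, Negative, Negative

The simplest hypothesis consistent with all the labels is: first > second.
(1, 9): 1 < 9 — does not pass, so Negative. (18, 5): 18 > 5 — satisfies this, so Positive. (5, 12): 5 < 12 — does not pass, so Negative. (1, 5): 1 < 5 — does not pass, so Negative.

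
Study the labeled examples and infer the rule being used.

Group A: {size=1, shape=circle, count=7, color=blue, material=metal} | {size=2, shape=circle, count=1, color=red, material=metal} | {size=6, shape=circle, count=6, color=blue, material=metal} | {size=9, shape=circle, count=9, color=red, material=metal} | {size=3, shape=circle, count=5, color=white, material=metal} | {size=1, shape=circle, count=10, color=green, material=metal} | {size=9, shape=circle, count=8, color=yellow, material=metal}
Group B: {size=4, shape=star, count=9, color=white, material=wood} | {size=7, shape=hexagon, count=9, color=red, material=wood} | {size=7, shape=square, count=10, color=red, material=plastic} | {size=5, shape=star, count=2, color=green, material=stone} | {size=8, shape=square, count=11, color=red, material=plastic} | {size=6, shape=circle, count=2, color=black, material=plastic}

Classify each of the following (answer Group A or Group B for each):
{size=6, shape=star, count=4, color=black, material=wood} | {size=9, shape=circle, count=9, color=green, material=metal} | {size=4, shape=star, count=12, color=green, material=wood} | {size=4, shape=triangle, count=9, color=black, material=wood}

Group B, Group A, Group B, Group B

Looking at the examples, the only property every 'Group A' case has and every 'Group B' case lacks is: material is metal.
{size=6, shape=star, count=4, color=black, material=wood} → material is wood → Group B.
{size=9, shape=circle, count=9, color=green, material=metal} → material is metal → Group A.
{size=4, shape=star, count=12, color=green, material=wood} → material is wood → Group B.
{size=4, shape=triangle, count=9, color=black, material=wood} → material is wood → Group B.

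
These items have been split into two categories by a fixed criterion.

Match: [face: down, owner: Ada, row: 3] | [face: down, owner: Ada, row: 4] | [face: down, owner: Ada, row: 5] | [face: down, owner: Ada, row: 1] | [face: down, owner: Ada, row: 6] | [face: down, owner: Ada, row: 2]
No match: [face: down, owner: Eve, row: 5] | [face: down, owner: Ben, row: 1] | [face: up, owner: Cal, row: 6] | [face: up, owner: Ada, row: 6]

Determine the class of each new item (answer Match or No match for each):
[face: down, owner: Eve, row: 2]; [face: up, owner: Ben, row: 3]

No match, No match

One predicate separates the groups cleanly: face is down AND owner is Ada.
[face: down, owner: Eve, row: 2] — face is down, owner is Eve, hence No match.
[face: up, owner: Ben, row: 3] — face is up, owner is Ben, hence No match.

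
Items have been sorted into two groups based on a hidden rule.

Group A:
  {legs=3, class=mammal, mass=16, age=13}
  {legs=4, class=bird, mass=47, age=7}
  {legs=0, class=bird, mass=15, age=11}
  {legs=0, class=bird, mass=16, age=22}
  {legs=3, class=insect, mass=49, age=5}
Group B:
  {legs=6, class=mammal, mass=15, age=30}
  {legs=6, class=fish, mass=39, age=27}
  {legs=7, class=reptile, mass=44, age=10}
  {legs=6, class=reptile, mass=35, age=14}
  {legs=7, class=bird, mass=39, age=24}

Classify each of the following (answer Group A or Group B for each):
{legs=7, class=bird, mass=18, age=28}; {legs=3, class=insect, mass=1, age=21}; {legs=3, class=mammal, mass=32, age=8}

Group B, Group A, Group A

'Group A' ⟺ legs ≤ 4.
{legs=7, class=bird, mass=18, age=28} — legs = 7, hence Group B. {legs=3, class=insect, mass=1, age=21} — legs = 3, hence Group A. {legs=3, class=mammal, mass=32, age=8} — legs = 3, hence Group A.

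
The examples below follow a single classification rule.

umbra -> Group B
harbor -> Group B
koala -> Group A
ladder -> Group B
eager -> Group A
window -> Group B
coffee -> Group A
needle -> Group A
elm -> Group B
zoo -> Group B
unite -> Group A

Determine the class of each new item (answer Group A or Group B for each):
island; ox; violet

The rule appears to be: has ≥ 3 vowels.
island → 2 vowels → Group B. ox → 1 vowel → Group B. violet → 3 vowels → Group A.

Group B, Group B, Group A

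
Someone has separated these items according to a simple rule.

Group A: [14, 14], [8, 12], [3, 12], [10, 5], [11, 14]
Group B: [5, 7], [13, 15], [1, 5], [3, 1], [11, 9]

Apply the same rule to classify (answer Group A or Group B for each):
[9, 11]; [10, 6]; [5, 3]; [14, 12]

Checking candidate rules against both groups, what survives is: product is even.

Group B, Group A, Group B, Group A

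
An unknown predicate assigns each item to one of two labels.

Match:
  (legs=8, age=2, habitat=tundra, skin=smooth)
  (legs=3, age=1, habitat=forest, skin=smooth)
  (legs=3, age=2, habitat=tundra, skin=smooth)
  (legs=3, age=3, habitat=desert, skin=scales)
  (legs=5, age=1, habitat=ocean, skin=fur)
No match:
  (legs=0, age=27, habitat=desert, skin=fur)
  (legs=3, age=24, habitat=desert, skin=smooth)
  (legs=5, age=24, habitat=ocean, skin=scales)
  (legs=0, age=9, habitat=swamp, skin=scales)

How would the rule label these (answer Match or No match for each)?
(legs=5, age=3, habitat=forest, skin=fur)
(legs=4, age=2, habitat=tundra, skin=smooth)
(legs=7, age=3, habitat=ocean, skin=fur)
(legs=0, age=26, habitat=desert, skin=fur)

Match, Match, Match, No match

Every 'Match' example satisfies: age ≤ 3. None of the 'No match' examples do.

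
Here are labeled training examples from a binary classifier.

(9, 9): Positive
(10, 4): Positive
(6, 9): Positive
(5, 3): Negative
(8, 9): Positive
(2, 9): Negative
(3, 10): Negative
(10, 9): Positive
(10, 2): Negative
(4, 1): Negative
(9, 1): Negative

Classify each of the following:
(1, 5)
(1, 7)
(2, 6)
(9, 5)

The common property of the 'Positive' items is: sum ≥ 14. No 'Negative' item has it.
(1, 5): 1+5 = 6, does not fit → Negative. (1, 7): 1+7 = 8, does not fit → Negative. (2, 6): 2+6 = 8, does not fit → Negative. (9, 5): 9+5 = 14, matches → Positive.

Negative, Negative, Negative, Positive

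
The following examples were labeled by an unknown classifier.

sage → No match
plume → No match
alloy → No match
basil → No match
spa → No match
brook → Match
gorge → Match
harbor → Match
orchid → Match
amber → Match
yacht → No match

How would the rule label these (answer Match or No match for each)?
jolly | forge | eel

Rule: contains 'r'. This holds for each 'Match' example and fails for each 'No match' one.

No match, Match, No match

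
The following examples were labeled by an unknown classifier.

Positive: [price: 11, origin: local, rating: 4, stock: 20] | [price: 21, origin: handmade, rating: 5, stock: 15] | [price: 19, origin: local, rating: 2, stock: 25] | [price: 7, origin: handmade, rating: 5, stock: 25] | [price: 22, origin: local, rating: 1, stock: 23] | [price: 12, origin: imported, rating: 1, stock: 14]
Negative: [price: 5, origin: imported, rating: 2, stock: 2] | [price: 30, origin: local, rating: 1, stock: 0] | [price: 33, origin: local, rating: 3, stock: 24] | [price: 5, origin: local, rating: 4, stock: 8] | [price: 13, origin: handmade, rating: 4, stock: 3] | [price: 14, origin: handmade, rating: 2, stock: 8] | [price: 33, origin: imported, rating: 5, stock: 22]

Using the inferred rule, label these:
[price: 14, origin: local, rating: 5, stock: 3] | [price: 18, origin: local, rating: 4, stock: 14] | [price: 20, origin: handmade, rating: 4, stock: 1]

Negative, Positive, Negative

The pattern is that an item is 'Positive' exactly when: price ≤ 22 AND stock ≥ 14.
[price: 14, origin: local, rating: 5, stock: 3]: price = 14, stock = 3 — lacks this property, so Negative.
[price: 18, origin: local, rating: 4, stock: 14]: price = 18, stock = 14 — matches, so Positive.
[price: 20, origin: handmade, rating: 4, stock: 1]: price = 20, stock = 1 — lacks this property, so Negative.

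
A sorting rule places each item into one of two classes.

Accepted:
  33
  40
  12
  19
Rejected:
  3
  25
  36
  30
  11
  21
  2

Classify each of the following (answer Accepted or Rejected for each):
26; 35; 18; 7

Accepted, Rejected, Rejected, Rejected

'Accepted' ⟺ ≡ 5 (mod 7).
Accepted: 26, since 26 mod 7 = 5.
Rejected: 35, since 35 mod 7 = 0.
Rejected: 18, since 18 mod 7 = 4.
Rejected: 7, since 7 mod 7 = 0.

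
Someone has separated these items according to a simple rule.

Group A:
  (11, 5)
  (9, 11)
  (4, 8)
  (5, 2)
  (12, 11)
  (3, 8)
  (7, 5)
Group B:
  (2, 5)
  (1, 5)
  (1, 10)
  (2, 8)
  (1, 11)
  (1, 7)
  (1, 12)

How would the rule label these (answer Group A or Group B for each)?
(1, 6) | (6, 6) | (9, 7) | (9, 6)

Group B, Group A, Group A, Group A

The distinguishing property — first ≥ 3 — holds for all the 'Group A' cases and none of the 'Group B' cases.
(1, 6): first 1, lacks this property → Group B.
(6, 6): first 6, has this property → Group A.
(9, 7): first 9, has this property → Group A.
(9, 6): first 9, has this property → Group A.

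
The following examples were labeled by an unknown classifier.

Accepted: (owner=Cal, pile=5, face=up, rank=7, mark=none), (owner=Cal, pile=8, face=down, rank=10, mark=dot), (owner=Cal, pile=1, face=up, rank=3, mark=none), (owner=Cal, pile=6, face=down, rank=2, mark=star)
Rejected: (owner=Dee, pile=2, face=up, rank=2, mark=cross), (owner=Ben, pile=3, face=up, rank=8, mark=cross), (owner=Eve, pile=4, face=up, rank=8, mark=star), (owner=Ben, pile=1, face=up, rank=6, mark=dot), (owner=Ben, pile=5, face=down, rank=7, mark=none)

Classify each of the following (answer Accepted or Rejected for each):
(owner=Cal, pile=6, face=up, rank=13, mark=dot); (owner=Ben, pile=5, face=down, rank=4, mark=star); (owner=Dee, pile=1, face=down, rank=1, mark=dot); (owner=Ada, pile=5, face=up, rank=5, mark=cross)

Accepted, Rejected, Rejected, Rejected

Comparing the two groups points to one rule — owner is Cal.
(owner=Cal, pile=6, face=up, rank=13, mark=dot): owner is Cal — satisfies this, so Accepted.
(owner=Ben, pile=5, face=down, rank=4, mark=star): owner is Ben — doesn't match, so Rejected.
(owner=Dee, pile=1, face=down, rank=1, mark=dot): owner is Dee — doesn't match, so Rejected.
(owner=Ada, pile=5, face=up, rank=5, mark=cross): owner is Ada — doesn't match, so Rejected.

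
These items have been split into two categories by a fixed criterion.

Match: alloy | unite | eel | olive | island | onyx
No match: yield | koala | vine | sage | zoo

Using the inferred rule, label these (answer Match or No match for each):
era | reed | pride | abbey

Match, No match, No match, Match

Every 'Match' example satisfies: starts with a vowel. None of the 'No match' examples do.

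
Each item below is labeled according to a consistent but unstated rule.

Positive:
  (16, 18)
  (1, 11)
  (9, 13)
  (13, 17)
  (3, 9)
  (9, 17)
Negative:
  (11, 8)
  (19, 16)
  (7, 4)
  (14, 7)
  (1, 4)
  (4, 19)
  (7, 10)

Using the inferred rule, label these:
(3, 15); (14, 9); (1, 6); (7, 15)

Positive, Negative, Negative, Positive

A rule that fits every label: sum is even — true of each 'Positive' example, false of each 'Negative' one.
(3, 15) → 3+15 = 18 → Positive.
(14, 9) → 14+9 = 23 → Negative.
(1, 6) → 1+6 = 7 → Negative.
(7, 15) → 7+15 = 22 → Positive.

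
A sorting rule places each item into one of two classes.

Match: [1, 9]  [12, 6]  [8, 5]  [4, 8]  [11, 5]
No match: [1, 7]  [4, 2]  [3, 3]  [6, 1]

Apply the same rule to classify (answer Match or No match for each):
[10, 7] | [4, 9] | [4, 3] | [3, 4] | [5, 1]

Match, Match, No match, No match, No match

Every 'Match' example satisfies: sum ≥ 10. None of the 'No match' examples do.
[10, 7]: Match (10+7 = 17).
[4, 9]: Match (4+9 = 13).
[4, 3]: No match (4+3 = 7).
[3, 4]: No match (3+4 = 7).
[5, 1]: No match (5+1 = 6).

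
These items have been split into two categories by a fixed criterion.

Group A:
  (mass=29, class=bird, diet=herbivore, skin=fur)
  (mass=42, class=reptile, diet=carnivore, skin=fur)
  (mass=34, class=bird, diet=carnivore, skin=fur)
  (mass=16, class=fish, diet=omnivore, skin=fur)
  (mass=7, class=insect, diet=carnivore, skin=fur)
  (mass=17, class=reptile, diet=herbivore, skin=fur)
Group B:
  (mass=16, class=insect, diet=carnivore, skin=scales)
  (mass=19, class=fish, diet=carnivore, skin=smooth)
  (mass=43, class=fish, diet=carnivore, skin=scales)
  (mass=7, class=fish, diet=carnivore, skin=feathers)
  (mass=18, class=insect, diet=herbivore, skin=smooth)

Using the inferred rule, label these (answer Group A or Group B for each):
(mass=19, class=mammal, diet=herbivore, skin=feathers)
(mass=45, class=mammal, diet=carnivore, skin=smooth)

Every 'Group A' example satisfies: skin is fur. None of the 'Group B' examples do.
Group B: (mass=19, class=mammal, diet=herbivore, skin=feathers), since skin is feathers.
Group B: (mass=45, class=mammal, diet=carnivore, skin=smooth), since skin is smooth.

Group B, Group B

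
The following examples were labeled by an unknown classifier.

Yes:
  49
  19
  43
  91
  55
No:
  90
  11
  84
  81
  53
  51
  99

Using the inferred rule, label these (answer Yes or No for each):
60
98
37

No, No, Yes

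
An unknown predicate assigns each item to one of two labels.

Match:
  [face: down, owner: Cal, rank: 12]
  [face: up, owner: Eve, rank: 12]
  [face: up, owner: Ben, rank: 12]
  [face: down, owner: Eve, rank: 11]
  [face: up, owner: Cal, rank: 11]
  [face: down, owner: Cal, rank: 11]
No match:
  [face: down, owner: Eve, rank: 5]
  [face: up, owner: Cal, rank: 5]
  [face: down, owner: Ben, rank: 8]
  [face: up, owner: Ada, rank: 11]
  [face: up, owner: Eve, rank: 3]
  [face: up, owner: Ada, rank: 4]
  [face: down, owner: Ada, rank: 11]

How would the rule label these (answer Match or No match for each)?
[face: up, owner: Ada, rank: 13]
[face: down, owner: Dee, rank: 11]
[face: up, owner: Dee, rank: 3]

Rule: owner is not Ada AND rank ≥ 11. This holds for each 'Match' example and fails for each 'No match' one.
[face: up, owner: Ada, rank: 13]: owner is Ada, rank = 13 — doesn't match, so No match. [face: down, owner: Dee, rank: 11]: owner is Dee, rank = 11 — meets the rule, so Match. [face: up, owner: Dee, rank: 3]: owner is Dee, rank = 3 — doesn't match, so No match.

No match, Match, No match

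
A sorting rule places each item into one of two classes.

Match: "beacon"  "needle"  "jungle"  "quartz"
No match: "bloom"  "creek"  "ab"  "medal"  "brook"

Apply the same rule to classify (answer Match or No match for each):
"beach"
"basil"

No match, No match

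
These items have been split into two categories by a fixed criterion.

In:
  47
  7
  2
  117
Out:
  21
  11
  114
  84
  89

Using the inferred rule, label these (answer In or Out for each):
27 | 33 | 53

In, Out, Out

Comparing the two groups points to one rule — ≡ 2 (mod 5).
In: 27, since 27 mod 5 = 2.
Out: 33, since 33 mod 5 = 3.
Out: 53, since 53 mod 5 = 3.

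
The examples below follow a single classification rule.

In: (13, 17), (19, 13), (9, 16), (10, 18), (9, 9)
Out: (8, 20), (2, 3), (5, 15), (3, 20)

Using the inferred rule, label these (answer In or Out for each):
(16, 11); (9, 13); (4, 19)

In, In, Out

One predicate separates the groups cleanly: first ≥ 9.
(16, 11) → first 16 → In.
(9, 13) → first 9 → In.
(4, 19) → first 4 → Out.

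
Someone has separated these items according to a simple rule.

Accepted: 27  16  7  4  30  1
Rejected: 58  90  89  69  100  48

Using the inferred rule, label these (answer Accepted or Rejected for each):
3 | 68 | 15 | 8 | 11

One predicate separates the groups cleanly: at most 30.
Accepted: 3, since 3 ≤ 30.
Rejected: 68, since 68 > 30.
Accepted: 15, since 15 ≤ 30.
Accepted: 8, since 8 ≤ 30.
Accepted: 11, since 11 ≤ 30.

Accepted, Rejected, Accepted, Accepted, Accepted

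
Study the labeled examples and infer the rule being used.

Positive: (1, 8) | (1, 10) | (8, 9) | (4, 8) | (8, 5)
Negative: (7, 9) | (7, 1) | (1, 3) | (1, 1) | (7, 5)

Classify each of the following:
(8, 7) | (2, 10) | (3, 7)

One predicate separates the groups cleanly: product is even.
(8, 7) → 8·7 = 56 → Positive.
(2, 10) → 2·10 = 20 → Positive.
(3, 7) → 3·7 = 21 → Negative.

Positive, Positive, Negative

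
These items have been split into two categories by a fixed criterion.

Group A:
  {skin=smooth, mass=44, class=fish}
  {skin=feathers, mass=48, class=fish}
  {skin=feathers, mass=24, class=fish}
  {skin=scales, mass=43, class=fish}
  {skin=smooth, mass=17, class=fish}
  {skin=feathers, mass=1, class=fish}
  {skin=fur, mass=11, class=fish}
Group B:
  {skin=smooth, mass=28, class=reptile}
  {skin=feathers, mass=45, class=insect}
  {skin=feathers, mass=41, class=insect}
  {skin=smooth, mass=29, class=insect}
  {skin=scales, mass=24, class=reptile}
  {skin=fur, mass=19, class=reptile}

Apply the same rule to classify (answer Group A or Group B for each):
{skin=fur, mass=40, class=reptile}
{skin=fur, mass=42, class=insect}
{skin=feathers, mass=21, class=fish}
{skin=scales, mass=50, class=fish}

One predicate separates the groups cleanly: class is fish.
{skin=fur, mass=40, class=reptile}: class is reptile — doesn't match, so Group B. {skin=fur, mass=42, class=insect}: class is insect — doesn't match, so Group B. {skin=feathers, mass=21, class=fish}: class is fish — fits, so Group A. {skin=scales, mass=50, class=fish}: class is fish — fits, so Group A.

Group B, Group B, Group A, Group A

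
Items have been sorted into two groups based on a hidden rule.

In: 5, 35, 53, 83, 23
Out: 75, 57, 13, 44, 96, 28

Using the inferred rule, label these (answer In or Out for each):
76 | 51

'In' ⟺ ≡ 5 (mod 6).
76: 76 mod 6 = 4, does not fit → Out. 51: 51 mod 6 = 3, does not fit → Out.

Out, Out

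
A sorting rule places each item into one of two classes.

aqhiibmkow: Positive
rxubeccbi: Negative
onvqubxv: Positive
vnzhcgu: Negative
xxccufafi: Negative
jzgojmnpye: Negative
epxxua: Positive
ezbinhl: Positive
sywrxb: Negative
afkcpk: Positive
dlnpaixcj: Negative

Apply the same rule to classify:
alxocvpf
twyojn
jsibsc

Positive, Negative, Negative

The pattern is that an item is 'Positive' exactly when: starts with a vowel.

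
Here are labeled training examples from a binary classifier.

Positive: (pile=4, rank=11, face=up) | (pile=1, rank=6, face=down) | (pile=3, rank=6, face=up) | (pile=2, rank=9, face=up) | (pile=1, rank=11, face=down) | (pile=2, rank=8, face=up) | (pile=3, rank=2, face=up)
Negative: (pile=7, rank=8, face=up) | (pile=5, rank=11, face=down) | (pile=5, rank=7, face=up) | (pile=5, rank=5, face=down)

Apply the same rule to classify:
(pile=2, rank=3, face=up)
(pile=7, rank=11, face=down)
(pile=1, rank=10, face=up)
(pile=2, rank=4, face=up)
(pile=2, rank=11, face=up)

Positive, Negative, Positive, Positive, Positive

The rule appears to be: pile ≤ 4.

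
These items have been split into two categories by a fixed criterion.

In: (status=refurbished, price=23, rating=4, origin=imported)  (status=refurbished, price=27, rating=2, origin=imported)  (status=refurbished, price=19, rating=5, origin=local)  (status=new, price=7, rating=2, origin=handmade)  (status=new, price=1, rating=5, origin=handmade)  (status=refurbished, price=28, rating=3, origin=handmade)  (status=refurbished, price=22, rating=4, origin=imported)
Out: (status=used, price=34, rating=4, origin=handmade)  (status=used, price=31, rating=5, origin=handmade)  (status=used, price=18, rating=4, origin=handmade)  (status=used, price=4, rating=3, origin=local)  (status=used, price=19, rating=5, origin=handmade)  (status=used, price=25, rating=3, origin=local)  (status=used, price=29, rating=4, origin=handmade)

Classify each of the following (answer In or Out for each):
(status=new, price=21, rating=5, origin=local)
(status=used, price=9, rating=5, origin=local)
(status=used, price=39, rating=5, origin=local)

In, Out, Out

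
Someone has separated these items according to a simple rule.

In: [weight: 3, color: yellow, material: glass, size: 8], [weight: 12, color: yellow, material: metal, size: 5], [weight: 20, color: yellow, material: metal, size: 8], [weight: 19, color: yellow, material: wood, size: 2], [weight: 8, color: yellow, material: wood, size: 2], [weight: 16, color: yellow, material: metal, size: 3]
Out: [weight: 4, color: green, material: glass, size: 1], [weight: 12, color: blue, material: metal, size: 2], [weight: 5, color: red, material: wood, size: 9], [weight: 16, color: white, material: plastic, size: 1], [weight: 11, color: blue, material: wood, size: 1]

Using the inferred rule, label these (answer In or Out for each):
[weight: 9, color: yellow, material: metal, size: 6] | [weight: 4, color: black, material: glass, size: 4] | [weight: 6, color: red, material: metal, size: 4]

In, Out, Out

The simplest hypothesis consistent with all the labels is: color is yellow.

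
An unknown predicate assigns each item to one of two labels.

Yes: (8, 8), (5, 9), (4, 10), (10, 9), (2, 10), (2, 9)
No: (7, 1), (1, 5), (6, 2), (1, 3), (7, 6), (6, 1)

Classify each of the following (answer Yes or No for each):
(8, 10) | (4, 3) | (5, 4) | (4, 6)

Rule: second ≥ 7. This holds for each 'Yes' example and fails for each 'No' one.
Yes: (8, 10), since second 10. No: (4, 3), since second 3. No: (5, 4), since second 4. No: (4, 6), since second 6.

Yes, No, No, No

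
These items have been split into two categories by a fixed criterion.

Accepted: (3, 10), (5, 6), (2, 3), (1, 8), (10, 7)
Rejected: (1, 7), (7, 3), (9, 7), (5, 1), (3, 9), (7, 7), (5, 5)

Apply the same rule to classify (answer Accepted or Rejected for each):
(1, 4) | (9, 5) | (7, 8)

The distinguishing property — sum is odd — holds for all the 'Accepted' cases and none of the 'Rejected' cases.
(1, 4) — 1+4 = 5, hence Accepted.
(9, 5) — 9+5 = 14, hence Rejected.
(7, 8) — 7+8 = 15, hence Accepted.

Accepted, Rejected, Accepted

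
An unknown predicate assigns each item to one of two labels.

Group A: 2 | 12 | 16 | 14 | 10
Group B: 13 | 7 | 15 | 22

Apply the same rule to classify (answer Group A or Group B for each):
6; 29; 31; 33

Group A, Group B, Group B, Group B

Every 'Group A' example satisfies: even AND at most 16. None of the 'Group B' examples do.
6: 6 is even, 6 ≤ 16, qualifies → Group A. 29: 29 is odd, 29 > 16, doesn't qualify → Group B. 31: 31 is odd, 31 > 16, doesn't qualify → Group B. 33: 33 is odd, 33 > 16, doesn't qualify → Group B.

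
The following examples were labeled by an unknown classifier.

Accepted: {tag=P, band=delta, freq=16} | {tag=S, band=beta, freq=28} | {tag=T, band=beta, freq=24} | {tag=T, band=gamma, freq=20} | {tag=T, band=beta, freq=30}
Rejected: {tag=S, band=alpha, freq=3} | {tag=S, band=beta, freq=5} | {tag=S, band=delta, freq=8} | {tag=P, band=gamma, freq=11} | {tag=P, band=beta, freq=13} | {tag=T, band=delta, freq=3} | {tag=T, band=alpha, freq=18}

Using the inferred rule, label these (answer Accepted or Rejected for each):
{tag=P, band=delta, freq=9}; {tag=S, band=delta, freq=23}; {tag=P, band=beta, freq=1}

Rejected, Accepted, Rejected

All 'Accepted' examples share one property — freq = 16 OR freq ≥ 20 — and every 'Rejected' example lacks it.
{tag=P, band=delta, freq=9} — freq = 9, hence Rejected.
{tag=S, band=delta, freq=23} — freq = 23, hence Accepted.
{tag=P, band=beta, freq=1} — freq = 1, hence Rejected.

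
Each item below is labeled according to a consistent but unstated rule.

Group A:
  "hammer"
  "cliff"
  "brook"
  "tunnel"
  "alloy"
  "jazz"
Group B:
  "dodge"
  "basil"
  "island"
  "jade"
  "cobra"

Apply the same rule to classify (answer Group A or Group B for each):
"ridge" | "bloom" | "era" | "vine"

The pattern is that an item is 'Group A' exactly when: has a double letter.
"ridge" → no doubled letter → Group B.
"bloom" → 'oo' doubled → Group A.
"era" → no doubled letter → Group B.
"vine" → no doubled letter → Group B.

Group B, Group A, Group B, Group B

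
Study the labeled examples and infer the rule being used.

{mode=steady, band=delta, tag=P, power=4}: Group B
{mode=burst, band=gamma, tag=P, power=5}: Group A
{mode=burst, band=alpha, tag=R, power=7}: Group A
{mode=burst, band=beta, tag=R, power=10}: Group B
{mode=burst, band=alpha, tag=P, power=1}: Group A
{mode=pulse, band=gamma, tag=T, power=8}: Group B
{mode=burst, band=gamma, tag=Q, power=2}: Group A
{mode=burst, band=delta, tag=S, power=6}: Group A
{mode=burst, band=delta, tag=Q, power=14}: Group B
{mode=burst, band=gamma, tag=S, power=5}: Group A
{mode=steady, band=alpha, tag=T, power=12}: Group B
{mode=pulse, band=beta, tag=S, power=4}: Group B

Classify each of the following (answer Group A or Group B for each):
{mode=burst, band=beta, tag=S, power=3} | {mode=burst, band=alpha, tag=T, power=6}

Group A, Group A

The distinguishing property — mode is burst AND power ≤ 7 — holds for all the 'Group A' cases and none of the 'Group B' cases.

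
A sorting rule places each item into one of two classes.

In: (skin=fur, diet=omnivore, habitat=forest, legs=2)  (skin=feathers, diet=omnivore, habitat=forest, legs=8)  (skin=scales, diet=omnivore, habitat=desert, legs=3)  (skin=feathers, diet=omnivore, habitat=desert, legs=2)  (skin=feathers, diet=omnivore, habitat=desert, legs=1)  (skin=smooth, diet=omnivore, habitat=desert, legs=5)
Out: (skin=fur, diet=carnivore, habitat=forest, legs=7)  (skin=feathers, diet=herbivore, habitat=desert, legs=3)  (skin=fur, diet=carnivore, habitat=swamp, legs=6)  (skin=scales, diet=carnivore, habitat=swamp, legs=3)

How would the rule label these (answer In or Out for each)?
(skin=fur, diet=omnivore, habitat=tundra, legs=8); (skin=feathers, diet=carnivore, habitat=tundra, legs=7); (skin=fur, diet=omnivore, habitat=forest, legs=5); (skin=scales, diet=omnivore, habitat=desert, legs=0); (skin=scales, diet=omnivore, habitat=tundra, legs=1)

In, Out, In, In, In

The classifier is using: diet is omnivore.
(skin=fur, diet=omnivore, habitat=tundra, legs=8): In (diet is omnivore).
(skin=feathers, diet=carnivore, habitat=tundra, legs=7): Out (diet is carnivore).
(skin=fur, diet=omnivore, habitat=forest, legs=5): In (diet is omnivore).
(skin=scales, diet=omnivore, habitat=desert, legs=0): In (diet is omnivore).
(skin=scales, diet=omnivore, habitat=tundra, legs=1): In (diet is omnivore).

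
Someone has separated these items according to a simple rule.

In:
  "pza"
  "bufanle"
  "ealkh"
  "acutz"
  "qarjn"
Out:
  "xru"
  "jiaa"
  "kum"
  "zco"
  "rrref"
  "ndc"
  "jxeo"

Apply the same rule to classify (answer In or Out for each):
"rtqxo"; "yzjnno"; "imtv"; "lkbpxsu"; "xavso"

The common property of the 'In' items is: odd length AND contains 'a'. No 'Out' item has it.
"rtqxo": length 5, no 'a', does not satisfy this → Out. "yzjnno": length 6, no 'a', does not satisfy this → Out. "imtv": length 4, no 'a', does not satisfy this → Out. "lkbpxsu": length 7, no 'a', does not satisfy this → Out. "xavso": length 5, has 'a', satisfies this → In.

Out, Out, Out, Out, In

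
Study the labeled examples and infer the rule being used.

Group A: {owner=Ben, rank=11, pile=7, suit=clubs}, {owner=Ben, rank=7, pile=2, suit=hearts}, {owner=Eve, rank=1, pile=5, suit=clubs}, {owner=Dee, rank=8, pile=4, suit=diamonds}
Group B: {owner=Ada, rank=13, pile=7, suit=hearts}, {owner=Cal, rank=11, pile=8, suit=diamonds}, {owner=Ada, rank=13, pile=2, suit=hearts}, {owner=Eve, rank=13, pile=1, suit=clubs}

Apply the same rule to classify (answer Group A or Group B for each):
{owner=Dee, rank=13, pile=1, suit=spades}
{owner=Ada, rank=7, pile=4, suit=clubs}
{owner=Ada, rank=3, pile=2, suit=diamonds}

Group B, Group A, Group A

A rule that fits every label: pile ≤ 7 AND rank ≤ 11 — true of each 'Group A' example, false of each 'Group B' one.
{owner=Dee, rank=13, pile=1, suit=spades} — pile = 1, rank = 13, hence Group B. {owner=Ada, rank=7, pile=4, suit=clubs} — pile = 4, rank = 7, hence Group A. {owner=Ada, rank=3, pile=2, suit=diamonds} — pile = 2, rank = 3, hence Group A.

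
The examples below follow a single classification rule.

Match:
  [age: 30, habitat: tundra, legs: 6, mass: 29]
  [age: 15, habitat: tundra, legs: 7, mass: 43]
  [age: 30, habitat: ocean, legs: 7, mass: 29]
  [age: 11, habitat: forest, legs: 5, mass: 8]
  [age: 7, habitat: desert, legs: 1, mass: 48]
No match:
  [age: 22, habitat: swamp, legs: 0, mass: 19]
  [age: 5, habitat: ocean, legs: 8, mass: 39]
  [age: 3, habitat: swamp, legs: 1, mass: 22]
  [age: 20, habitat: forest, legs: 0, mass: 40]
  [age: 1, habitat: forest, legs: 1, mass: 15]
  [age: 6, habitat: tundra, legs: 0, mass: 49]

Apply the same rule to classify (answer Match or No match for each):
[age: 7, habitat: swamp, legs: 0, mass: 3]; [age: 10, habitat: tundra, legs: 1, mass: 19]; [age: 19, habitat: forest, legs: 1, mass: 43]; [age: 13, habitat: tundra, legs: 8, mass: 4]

The classifier is using: age ≥ 6 AND legs ≥ 1.
[age: 7, habitat: swamp, legs: 0, mass: 3]: age = 7, legs = 0 — doesn't qualify, so No match.
[age: 10, habitat: tundra, legs: 1, mass: 19]: age = 10, legs = 1 — qualifies, so Match.
[age: 19, habitat: forest, legs: 1, mass: 43]: age = 19, legs = 1 — qualifies, so Match.
[age: 13, habitat: tundra, legs: 8, mass: 4]: age = 13, legs = 8 — qualifies, so Match.

No match, Match, Match, Match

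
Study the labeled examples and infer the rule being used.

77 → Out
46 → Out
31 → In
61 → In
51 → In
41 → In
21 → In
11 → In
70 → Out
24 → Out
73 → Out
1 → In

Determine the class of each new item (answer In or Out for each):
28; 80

The rule appears to be: ends in digit 1.
28: Out (last digit 8). 80: Out (last digit 0).

Out, Out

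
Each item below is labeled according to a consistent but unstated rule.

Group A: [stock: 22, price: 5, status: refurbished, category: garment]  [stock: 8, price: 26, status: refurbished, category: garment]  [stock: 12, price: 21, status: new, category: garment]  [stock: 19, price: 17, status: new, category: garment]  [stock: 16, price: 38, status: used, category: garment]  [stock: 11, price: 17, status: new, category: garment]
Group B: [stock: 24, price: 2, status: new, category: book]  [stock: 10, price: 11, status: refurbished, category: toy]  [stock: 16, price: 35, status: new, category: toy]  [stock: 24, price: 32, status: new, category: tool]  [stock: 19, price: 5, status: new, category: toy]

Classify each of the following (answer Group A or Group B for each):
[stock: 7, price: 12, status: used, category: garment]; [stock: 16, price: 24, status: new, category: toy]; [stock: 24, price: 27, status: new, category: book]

Rule: category is garment. This holds for each 'Group A' example and fails for each 'Group B' one.
[stock: 7, price: 12, status: used, category: garment]: category is garment, passes → Group A. [stock: 16, price: 24, status: new, category: toy]: category is toy, fails this test → Group B. [stock: 24, price: 27, status: new, category: book]: category is book, fails this test → Group B.

Group A, Group B, Group B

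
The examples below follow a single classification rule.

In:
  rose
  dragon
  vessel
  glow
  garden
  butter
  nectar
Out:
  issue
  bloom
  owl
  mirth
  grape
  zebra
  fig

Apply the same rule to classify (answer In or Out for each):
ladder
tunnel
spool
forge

In, In, Out, Out

'In' ⟺ even length.
ladder: length 6, fits → In. tunnel: length 6, fits → In. spool: length 5, doesn't match → Out. forge: length 5, doesn't match → Out.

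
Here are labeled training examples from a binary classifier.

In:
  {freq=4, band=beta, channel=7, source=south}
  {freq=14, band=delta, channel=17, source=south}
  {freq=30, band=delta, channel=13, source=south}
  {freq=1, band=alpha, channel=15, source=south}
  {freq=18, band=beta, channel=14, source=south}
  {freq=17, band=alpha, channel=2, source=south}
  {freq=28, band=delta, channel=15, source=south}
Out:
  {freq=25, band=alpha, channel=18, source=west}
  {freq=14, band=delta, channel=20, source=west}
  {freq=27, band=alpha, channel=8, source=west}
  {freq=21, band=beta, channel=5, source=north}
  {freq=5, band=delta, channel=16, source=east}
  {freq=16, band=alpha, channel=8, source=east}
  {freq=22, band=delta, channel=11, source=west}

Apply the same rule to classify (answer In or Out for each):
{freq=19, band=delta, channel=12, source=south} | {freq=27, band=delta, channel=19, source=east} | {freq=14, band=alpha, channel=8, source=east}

In, Out, Out

Checking candidate rules against both groups, what survives is: source is south.
{freq=19, band=delta, channel=12, source=south}: source is south, has this property → In. {freq=27, band=delta, channel=19, source=east}: source is east, doesn't match → Out. {freq=14, band=alpha, channel=8, source=east}: source is east, doesn't match → Out.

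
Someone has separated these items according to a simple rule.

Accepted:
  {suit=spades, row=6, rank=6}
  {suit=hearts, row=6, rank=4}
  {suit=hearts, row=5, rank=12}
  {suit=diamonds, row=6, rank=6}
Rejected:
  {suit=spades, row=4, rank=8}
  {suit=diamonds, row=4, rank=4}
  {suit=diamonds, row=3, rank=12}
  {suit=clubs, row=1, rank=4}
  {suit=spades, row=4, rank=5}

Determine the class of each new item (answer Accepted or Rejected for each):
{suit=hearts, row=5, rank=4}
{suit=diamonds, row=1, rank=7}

The simplest hypothesis consistent with all the labels is: row ≥ 5.

Accepted, Rejected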